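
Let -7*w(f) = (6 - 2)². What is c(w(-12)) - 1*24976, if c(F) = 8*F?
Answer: -174960/7 ≈ -24994.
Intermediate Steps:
w(f) = -16/7 (w(f) = -(6 - 2)²/7 = -⅐*4² = -⅐*16 = -16/7)
c(w(-12)) - 1*24976 = 8*(-16/7) - 1*24976 = -128/7 - 24976 = -174960/7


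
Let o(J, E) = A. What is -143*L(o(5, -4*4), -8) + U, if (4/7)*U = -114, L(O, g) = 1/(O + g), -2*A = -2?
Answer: -2507/14 ≈ -179.07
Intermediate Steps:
A = 1 (A = -½*(-2) = 1)
o(J, E) = 1
U = -399/2 (U = (7/4)*(-114) = -399/2 ≈ -199.50)
-143*L(o(5, -4*4), -8) + U = -143/(1 - 8) - 399/2 = -143/(-7) - 399/2 = -143*(-⅐) - 399/2 = 143/7 - 399/2 = -2507/14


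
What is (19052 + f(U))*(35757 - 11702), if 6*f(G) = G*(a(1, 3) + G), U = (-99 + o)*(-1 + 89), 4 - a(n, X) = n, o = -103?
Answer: 3801257216900/3 ≈ 1.2671e+12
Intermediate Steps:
a(n, X) = 4 - n
U = -17776 (U = (-99 - 103)*(-1 + 89) = -202*88 = -17776)
f(G) = G*(3 + G)/6 (f(G) = (G*((4 - 1*1) + G))/6 = (G*((4 - 1) + G))/6 = (G*(3 + G))/6 = G*(3 + G)/6)
(19052 + f(U))*(35757 - 11702) = (19052 + (⅙)*(-17776)*(3 - 17776))*(35757 - 11702) = (19052 + (⅙)*(-17776)*(-17773))*24055 = (19052 + 157966424/3)*24055 = (158023580/3)*24055 = 3801257216900/3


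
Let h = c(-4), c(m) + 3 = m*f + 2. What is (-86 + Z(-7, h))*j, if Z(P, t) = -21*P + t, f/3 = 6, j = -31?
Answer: 372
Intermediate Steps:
f = 18 (f = 3*6 = 18)
c(m) = -1 + 18*m (c(m) = -3 + (m*18 + 2) = -3 + (18*m + 2) = -3 + (2 + 18*m) = -1 + 18*m)
h = -73 (h = -1 + 18*(-4) = -1 - 72 = -73)
Z(P, t) = t - 21*P
(-86 + Z(-7, h))*j = (-86 + (-73 - 21*(-7)))*(-31) = (-86 + (-73 + 147))*(-31) = (-86 + 74)*(-31) = -12*(-31) = 372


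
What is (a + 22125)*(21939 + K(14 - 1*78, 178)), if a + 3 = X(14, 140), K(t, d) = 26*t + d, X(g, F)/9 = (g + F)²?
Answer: 4818031398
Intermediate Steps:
X(g, F) = 9*(F + g)² (X(g, F) = 9*(g + F)² = 9*(F + g)²)
K(t, d) = d + 26*t
a = 213441 (a = -3 + 9*(140 + 14)² = -3 + 9*154² = -3 + 9*23716 = -3 + 213444 = 213441)
(a + 22125)*(21939 + K(14 - 1*78, 178)) = (213441 + 22125)*(21939 + (178 + 26*(14 - 1*78))) = 235566*(21939 + (178 + 26*(14 - 78))) = 235566*(21939 + (178 + 26*(-64))) = 235566*(21939 + (178 - 1664)) = 235566*(21939 - 1486) = 235566*20453 = 4818031398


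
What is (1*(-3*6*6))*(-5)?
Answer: 540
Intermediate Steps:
(1*(-3*6*6))*(-5) = (1*(-18*6))*(-5) = (1*(-108))*(-5) = -108*(-5) = 540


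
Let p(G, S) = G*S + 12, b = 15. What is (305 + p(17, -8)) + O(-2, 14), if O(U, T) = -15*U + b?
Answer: 226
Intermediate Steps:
O(U, T) = 15 - 15*U (O(U, T) = -15*U + 15 = 15 - 15*U)
p(G, S) = 12 + G*S
(305 + p(17, -8)) + O(-2, 14) = (305 + (12 + 17*(-8))) + (15 - 15*(-2)) = (305 + (12 - 136)) + (15 + 30) = (305 - 124) + 45 = 181 + 45 = 226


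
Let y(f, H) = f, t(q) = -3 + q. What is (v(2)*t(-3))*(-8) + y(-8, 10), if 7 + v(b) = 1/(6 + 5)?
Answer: -3736/11 ≈ -339.64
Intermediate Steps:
v(b) = -76/11 (v(b) = -7 + 1/(6 + 5) = -7 + 1/11 = -76/11)
(v(2)*t(-3))*(-8) + y(-8, 10) = -76*(-3 - 3)/11*(-8) - 8 = -76/11*(-6)*(-8) - 8 = (456/11)*(-8) - 8 = -3648/11 - 8 = -3736/11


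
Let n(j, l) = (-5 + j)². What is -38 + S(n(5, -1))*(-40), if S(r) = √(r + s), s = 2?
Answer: -38 - 40*√2 ≈ -94.569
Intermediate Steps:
S(r) = √(2 + r) (S(r) = √(r + 2) = √(2 + r))
-38 + S(n(5, -1))*(-40) = -38 + √(2 + (-5 + 5)²)*(-40) = -38 + √(2 + 0²)*(-40) = -38 + √(2 + 0)*(-40) = -38 + √2*(-40) = -38 - 40*√2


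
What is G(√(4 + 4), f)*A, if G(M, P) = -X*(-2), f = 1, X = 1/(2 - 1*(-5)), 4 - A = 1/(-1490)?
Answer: 5961/5215 ≈ 1.1430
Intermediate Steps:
A = 5961/1490 (A = 4 - 1/(-1490) = 4 - 1*(-1/1490) = 4 + 1/1490 = 5961/1490 ≈ 4.0007)
X = ⅐ (X = 1/(2 + 5) = 1/7 = ⅐ ≈ 0.14286)
G(M, P) = 2/7 (G(M, P) = -1*⅐*(-2) = -⅐*(-2) = 2/7)
G(√(4 + 4), f)*A = (2/7)*(5961/1490) = 5961/5215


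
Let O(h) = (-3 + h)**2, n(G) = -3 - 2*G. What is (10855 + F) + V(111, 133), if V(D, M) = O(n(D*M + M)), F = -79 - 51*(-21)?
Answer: 887932651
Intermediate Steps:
F = 992 (F = -79 + 1071 = 992)
V(D, M) = (-6 - 2*M - 2*D*M)**2 (V(D, M) = (-3 + (-3 - 2*(D*M + M)))**2 = (-3 + (-3 - 2*(M + D*M)))**2 = (-3 + (-3 + (-2*M - 2*D*M)))**2 = (-3 + (-3 - 2*M - 2*D*M))**2 = (-6 - 2*M - 2*D*M)**2)
(10855 + F) + V(111, 133) = (10855 + 992) + 4*(3 + 133*(1 + 111))**2 = 11847 + 4*(3 + 133*112)**2 = 11847 + 4*(3 + 14896)**2 = 11847 + 4*14899**2 = 11847 + 4*221980201 = 11847 + 887920804 = 887932651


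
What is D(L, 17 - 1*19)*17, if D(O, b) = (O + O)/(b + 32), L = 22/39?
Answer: 374/585 ≈ 0.63932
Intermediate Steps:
L = 22/39 (L = 22*(1/39) = 22/39 ≈ 0.56410)
D(O, b) = 2*O/(32 + b) (D(O, b) = (2*O)/(32 + b) = 2*O/(32 + b))
D(L, 17 - 1*19)*17 = (2*(22/39)/(32 + (17 - 1*19)))*17 = (2*(22/39)/(32 + (17 - 19)))*17 = (2*(22/39)/(32 - 2))*17 = (2*(22/39)/30)*17 = (2*(22/39)*(1/30))*17 = (22/585)*17 = 374/585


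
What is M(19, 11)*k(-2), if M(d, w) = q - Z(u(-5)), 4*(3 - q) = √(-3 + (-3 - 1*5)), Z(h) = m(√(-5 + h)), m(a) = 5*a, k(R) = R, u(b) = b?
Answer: -6 + I*√11/2 + 10*I*√10 ≈ -6.0 + 33.281*I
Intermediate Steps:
Z(h) = 5*√(-5 + h)
q = 3 - I*√11/4 (q = 3 - √(-3 + (-3 - 1*5))/4 = 3 - √(-3 + (-3 - 5))/4 = 3 - √(-3 - 8)/4 = 3 - I*√11/4 ≈ 3.0 - 0.82916*I)
M(d, w) = 3 - 5*I*√10 - I*√11/4 (M(d, w) = (3 - I*√11/4) - 5*√(-5 - 5) = (3 - I*√11/4) - 5*√(-10) = (3 - I*√11/4) - 5*I*√10 = 3 - 5*I*√10 - I*√11/4)
M(19, 11)*k(-2) = (3 - 5*I*√10 - I*√11/4)*(-2) = -6 + I*√11/2 + 10*I*√10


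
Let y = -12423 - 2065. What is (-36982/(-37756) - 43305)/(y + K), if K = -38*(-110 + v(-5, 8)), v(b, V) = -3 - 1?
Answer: 817493299/191724968 ≈ 4.2639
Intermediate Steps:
v(b, V) = -4
K = 4332 (K = -38*(-110 - 4) = -38*(-114) = 4332)
y = -14488
(-36982/(-37756) - 43305)/(y + K) = (-36982/(-37756) - 43305)/(-14488 + 4332) = (-36982*(-1/37756) - 43305)/(-10156) = (18491/18878 - 43305)*(-1/10156) = -817493299/18878*(-1/10156) = 817493299/191724968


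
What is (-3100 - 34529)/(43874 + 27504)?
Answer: -37629/71378 ≈ -0.52718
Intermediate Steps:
(-3100 - 34529)/(43874 + 27504) = -37629/71378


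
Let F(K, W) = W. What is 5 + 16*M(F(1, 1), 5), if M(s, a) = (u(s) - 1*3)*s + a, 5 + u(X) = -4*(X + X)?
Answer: -171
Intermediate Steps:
u(X) = -5 - 8*X (u(X) = -5 - 4*(X + X) = -5 - 8*X)
M(s, a) = a + s*(-8 - 8*s) (M(s, a) = ((-5 - 8*s) - 1*3)*s + a = ((-5 - 8*s) - 3)*s + a = (-8 - 8*s)*s + a = s*(-8 - 8*s) + a = a + s*(-8 - 8*s))
5 + 16*M(F(1, 1), 5) = 5 + 16*(5 - 8*1 - 8*1²) = 5 + 16*(5 - 8 - 8*1) = 5 + 16*(5 - 8 - 8) = 5 + 16*(-11) = 5 - 176 = -171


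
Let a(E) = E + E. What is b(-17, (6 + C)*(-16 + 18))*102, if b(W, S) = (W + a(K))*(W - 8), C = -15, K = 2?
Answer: 33150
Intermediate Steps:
a(E) = 2*E
b(W, S) = (-8 + W)*(4 + W) (b(W, S) = (W + 2*2)*(W - 8) = (W + 4)*(-8 + W) = (4 + W)*(-8 + W) = (-8 + W)*(4 + W))
b(-17, (6 + C)*(-16 + 18))*102 = (-32 + (-17)**2 - 4*(-17))*102 = (-32 + 289 + 68)*102 = 325*102 = 33150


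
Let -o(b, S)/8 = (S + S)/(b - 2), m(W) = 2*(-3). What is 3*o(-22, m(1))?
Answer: -12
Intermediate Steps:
m(W) = -6
o(b, S) = -16*S/(-2 + b) (o(b, S) = -8*(S + S)/(b - 2) = -8*2*S/(-2 + b) = -16*S/(-2 + b))
3*o(-22, m(1)) = 3*(-16*(-6)/(-2 - 22)) = 3*(-16*(-6)/(-24)) = 3*(-16*(-6)*(-1/24)) = 3*(-4) = -12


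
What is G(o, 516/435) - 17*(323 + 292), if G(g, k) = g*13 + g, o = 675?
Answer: -1005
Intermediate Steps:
G(g, k) = 14*g (G(g, k) = 13*g + g = 14*g)
G(o, 516/435) - 17*(323 + 292) = 14*675 - 17*(323 + 292) = 9450 - 17*615 = 9450 - 1*10455 = 9450 - 10455 = -1005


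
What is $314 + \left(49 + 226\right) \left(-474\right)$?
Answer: $-130036$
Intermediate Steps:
$314 + \left(49 + 226\right) \left(-474\right) = 314 + 275 \left(-474\right) = 314 - 130350 = -130036$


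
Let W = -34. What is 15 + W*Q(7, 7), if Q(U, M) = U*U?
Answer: -1651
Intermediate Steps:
Q(U, M) = U²
15 + W*Q(7, 7) = 15 - 34*7² = 15 - 34*49 = 15 - 1666 = -1651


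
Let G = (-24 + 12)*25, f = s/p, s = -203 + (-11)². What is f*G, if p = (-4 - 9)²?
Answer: 24600/169 ≈ 145.56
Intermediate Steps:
p = 169 (p = (-13)² = 169)
s = -82 (s = -203 + 121 = -82)
f = -82/169 ≈ -0.48521
G = -300 (G = -12*25 = -300)
f*G = -82/169*(-300) = 24600/169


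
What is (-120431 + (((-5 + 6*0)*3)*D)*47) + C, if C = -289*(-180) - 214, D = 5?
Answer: -72150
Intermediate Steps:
C = 51806 (C = 52020 - 214 = 51806)
(-120431 + (((-5 + 6*0)*3)*D)*47) + C = (-120431 + (((-5 + 6*0)*3)*5)*47) + 51806 = (-120431 + (((-5 + 0)*3)*5)*47) + 51806 = (-120431 + (-5*3*5)*47) + 51806 = (-120431 - 15*5*47) + 51806 = (-120431 - 75*47) + 51806 = (-120431 - 3525) + 51806 = -123956 + 51806 = -72150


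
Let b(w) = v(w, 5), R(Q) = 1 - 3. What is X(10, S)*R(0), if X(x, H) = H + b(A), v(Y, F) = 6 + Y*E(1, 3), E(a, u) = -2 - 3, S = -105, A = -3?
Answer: 168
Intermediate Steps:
E(a, u) = -5
R(Q) = -2
v(Y, F) = 6 - 5*Y (v(Y, F) = 6 + Y*(-5) = 6 - 5*Y)
b(w) = 6 - 5*w
X(x, H) = 21 + H (X(x, H) = H + (6 - 5*(-3)) = H + (6 + 15) = H + 21 = 21 + H)
X(10, S)*R(0) = (21 - 105)*(-2) = -84*(-2) = 168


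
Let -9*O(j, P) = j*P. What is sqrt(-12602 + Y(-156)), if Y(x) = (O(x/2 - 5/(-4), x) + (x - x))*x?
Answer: sqrt(194930) ≈ 441.51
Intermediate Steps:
O(j, P) = -P*j/9 (O(j, P) = -j*P/9 = -P*j/9)
Y(x) = -x**2*(5/4 + x/2)/9 (Y(x) = (-x*(x/2 - 5/(-4))/9 + (x - x))*x = (-x*(x*(1/2) - 5*(-1/4))/9 + 0)*x = (-x*(x/2 + 5/4)/9 + 0)*x = (-x*(5/4 + x/2)/9 + 0)*x = (-x*(5/4 + x/2)/9)*x = -x**2*(5/4 + x/2)/9)
sqrt(-12602 + Y(-156)) = sqrt(-12602 + (1/36)*(-156)**2*(-5 - 2*(-156))) = sqrt(-12602 + (1/36)*24336*(-5 + 312)) = sqrt(-12602 + (1/36)*24336*307) = sqrt(-12602 + 207532) = sqrt(194930)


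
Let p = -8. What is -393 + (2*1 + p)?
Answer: -399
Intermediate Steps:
-393 + (2*1 + p) = -393 + (2*1 - 8) = -393 + (2 - 8) = -393 - 6 = -399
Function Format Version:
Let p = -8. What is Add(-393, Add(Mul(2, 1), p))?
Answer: -399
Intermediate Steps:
Add(-393, Add(Mul(2, 1), p)) = Add(-393, Add(Mul(2, 1), -8)) = Add(-393, Add(2, -8)) = Add(-393, -6) = -399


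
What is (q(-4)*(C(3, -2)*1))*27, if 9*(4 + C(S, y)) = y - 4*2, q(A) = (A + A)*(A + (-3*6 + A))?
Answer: -28704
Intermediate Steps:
q(A) = 2*A*(-18 + 2*A) (q(A) = (2*A)*(A + (-18 + A)) = (2*A)*(-18 + 2*A) = 2*A*(-18 + 2*A))
C(S, y) = -44/9 + y/9 (C(S, y) = -4 + (y - 4*2)/9 = -4 + (y - 8)/9 = -4 + (-8 + y)/9 = -4 + (-8/9 + y/9) = -44/9 + y/9)
(q(-4)*(C(3, -2)*1))*27 = ((4*(-4)*(-9 - 4))*((-44/9 + (1/9)*(-2))*1))*27 = ((4*(-4)*(-13))*((-44/9 - 2/9)*1))*27 = (208*(-46/9*1))*27 = (208*(-46/9))*27 = -9568/9*27 = -28704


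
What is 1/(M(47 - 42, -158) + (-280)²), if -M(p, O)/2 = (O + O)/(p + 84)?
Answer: 89/6978232 ≈ 1.2754e-5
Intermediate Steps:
M(p, O) = -4*O/(84 + p) (M(p, O) = -2*(O + O)/(p + 84) = -2*2*O/(84 + p) = -4*O/(84 + p))
1/(M(47 - 42, -158) + (-280)²) = 1/(-4*(-158)/(84 + (47 - 42)) + (-280)²) = 1/(-4*(-158)/(84 + 5) + 78400) = 1/(-4*(-158)/89 + 78400) = 1/(-4*(-158)*1/89 + 78400) = 1/(632/89 + 78400) = 1/(6978232/89) = 89/6978232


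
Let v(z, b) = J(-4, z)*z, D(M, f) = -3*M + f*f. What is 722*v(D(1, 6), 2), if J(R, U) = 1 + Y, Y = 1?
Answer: 47652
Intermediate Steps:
J(R, U) = 2 (J(R, U) = 1 + 1 = 2)
D(M, f) = f² - 3*M (D(M, f) = -3*M + f² = f² - 3*M)
v(z, b) = 2*z
722*v(D(1, 6), 2) = 722*(2*(6² - 3*1)) = 722*(2*(36 - 3)) = 722*(2*33) = 722*66 = 47652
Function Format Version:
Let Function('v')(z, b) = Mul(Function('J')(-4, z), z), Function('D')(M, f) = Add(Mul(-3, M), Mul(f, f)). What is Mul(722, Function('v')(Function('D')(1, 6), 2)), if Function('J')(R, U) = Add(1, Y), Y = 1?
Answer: 47652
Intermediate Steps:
Function('J')(R, U) = 2 (Function('J')(R, U) = Add(1, 1) = 2)
Function('D')(M, f) = Add(Pow(f, 2), Mul(-3, M)) (Function('D')(M, f) = Add(Mul(-3, M), Pow(f, 2)) = Add(Pow(f, 2), Mul(-3, M)))
Function('v')(z, b) = Mul(2, z)
Mul(722, Function('v')(Function('D')(1, 6), 2)) = Mul(722, Mul(2, Add(Pow(6, 2), Mul(-3, 1)))) = Mul(722, Mul(2, Add(36, -3))) = Mul(722, Mul(2, 33)) = Mul(722, 66) = 47652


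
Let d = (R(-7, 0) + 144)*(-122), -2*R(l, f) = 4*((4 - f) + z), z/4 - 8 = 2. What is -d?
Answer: 6832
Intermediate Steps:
z = 40 (z = 32 + 4*2 = 32 + 8 = 40)
R(l, f) = -88 + 2*f (R(l, f) = -2*((4 - f) + 40) = -2*(44 - f) = -(176 - 4*f)/2 = -88 + 2*f)
d = -6832 (d = ((-88 + 2*0) + 144)*(-122) = ((-88 + 0) + 144)*(-122) = (-88 + 144)*(-122) = 56*(-122) = -6832)
-d = -1*(-6832) = 6832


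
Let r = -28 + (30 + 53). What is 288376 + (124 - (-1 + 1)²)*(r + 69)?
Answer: 303752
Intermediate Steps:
r = 55 (r = -28 + 83 = 55)
288376 + (124 - (-1 + 1)²)*(r + 69) = 288376 + (124 - (-1 + 1)²)*(55 + 69) = 288376 + (124 - 1*0²)*124 = 288376 + (124 - 1*0)*124 = 288376 + (124 + 0)*124 = 288376 + 124*124 = 288376 + 15376 = 303752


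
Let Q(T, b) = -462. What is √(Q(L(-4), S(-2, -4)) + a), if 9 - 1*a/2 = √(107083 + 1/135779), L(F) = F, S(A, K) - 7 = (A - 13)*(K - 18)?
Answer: √(-167052162396 - 38794*√40289294385318)/19397 ≈ 33.143*I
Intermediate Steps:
S(A, K) = 7 + (-18 + K)*(-13 + A) (S(A, K) = 7 + (A - 13)*(K - 18) = 7 + (-13 + A)*(-18 + K) = 7 + (-18 + K)*(-13 + A))
a = 18 - 2*√40289294385318/19397 (a = 18 - 2*√(107083 + 1/135779) = 18 - 2*√40289294385318/19397 ≈ -636.47)
√(Q(L(-4), S(-2, -4)) + a) = √(-462 + (18 - 2*√40289294385318/19397)) = √(-444 - 2*√40289294385318/19397)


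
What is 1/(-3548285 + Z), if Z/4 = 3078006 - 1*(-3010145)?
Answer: 1/20804319 ≈ 4.8067e-8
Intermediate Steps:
Z = 24352604 (Z = 4*(3078006 - 1*(-3010145)) = 4*(3078006 + 3010145) = 4*6088151 = 24352604)
1/(-3548285 + Z) = 1/(-3548285 + 24352604) = 1/20804319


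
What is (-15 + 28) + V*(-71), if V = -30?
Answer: 2143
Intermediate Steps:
(-15 + 28) + V*(-71) = (-15 + 28) - 30*(-71) = 13 + 2130 = 2143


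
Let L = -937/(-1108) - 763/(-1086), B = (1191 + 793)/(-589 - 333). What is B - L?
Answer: -1026249121/277357884 ≈ -3.7001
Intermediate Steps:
B = -992/461 (B = 1984/(-922) = 1984*(-1/922) = -992/461 ≈ -2.1518)
L = 931493/601644 (L = -937*(-1/1108) - 763*(-1/1086) = 937/1108 + 763/1086 = 931493/601644 ≈ 1.5482)
B - L = -992/461 - 1*931493/601644 = -992/461 - 931493/601644 = -1026249121/277357884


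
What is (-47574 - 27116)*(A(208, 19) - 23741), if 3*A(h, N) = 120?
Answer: 1770227690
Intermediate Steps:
A(h, N) = 40 (A(h, N) = (⅓)*120 = 40)
(-47574 - 27116)*(A(208, 19) - 23741) = (-47574 - 27116)*(40 - 23741) = -74690*(-23701) = 1770227690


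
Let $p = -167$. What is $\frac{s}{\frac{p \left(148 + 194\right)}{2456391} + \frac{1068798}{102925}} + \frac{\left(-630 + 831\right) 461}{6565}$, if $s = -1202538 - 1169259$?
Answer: $- \frac{145794142701015220201}{636928356244960} \approx -2.289 \cdot 10^{5}$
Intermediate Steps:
$s = -2371797$
$\frac{s}{\frac{p \left(148 + 194\right)}{2456391} + \frac{1068798}{102925}} + \frac{\left(-630 + 831\right) 461}{6565} = - \frac{2371797}{\frac{\left(-167\right) \left(148 + 194\right)}{2456391} + \frac{1068798}{102925}} + \frac{\left(-630 + 831\right) 461}{6565} = - \frac{2371797}{\left(-167\right) 342 \cdot \frac{1}{2456391} + 1068798 \cdot \frac{1}{102925}} + 201 \cdot 461 \cdot \frac{1}{6565} = - \frac{2371797}{\left(-57114\right) \frac{1}{2456391} + \frac{1068798}{102925}} + 92661 \cdot \frac{1}{6565} = - \frac{2371797}{- \frac{19038}{818797} + \frac{1068798}{102925}} + \frac{92661}{6565} = - \frac{2371797}{\frac{873169109856}{84274681225}} + \frac{92661}{6565} = \left(-2371797\right) \frac{84274681225}{873169109856} + \frac{92661}{6565} = - \frac{22209159567267925}{97018789984} + \frac{92661}{6565} = - \frac{145794142701015220201}{636928356244960}$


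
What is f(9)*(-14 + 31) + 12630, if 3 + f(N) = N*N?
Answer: 13956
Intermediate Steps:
f(N) = -3 + N² (f(N) = -3 + N*N = -3 + N²)
f(9)*(-14 + 31) + 12630 = (-3 + 9²)*(-14 + 31) + 12630 = (-3 + 81)*17 + 12630 = 78*17 + 12630 = 1326 + 12630 = 13956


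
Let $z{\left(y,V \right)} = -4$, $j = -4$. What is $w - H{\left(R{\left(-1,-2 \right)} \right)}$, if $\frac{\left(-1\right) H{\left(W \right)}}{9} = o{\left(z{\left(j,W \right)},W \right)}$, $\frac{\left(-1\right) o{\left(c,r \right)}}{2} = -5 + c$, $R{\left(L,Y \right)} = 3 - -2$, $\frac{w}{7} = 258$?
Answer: $1968$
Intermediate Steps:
$w = 1806$ ($w = 7 \cdot 258 = 1806$)
$R{\left(L,Y \right)} = 5$ ($R{\left(L,Y \right)} = 3 + 2 = 5$)
$o{\left(c,r \right)} = 10 - 2 c$ ($o{\left(c,r \right)} = - 2 \left(-5 + c\right) = 10 - 2 c$)
$H{\left(W \right)} = -162$ ($H{\left(W \right)} = - 9 \left(10 - -8\right) = - 9 \left(10 + 8\right) = \left(-9\right) 18 = -162$)
$w - H{\left(R{\left(-1,-2 \right)} \right)} = 1806 - -162 = 1806 + 162 = 1968$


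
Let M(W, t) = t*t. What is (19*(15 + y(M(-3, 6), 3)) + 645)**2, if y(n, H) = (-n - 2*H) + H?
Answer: 35721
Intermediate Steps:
M(W, t) = t**2
y(n, H) = -H - n
(19*(15 + y(M(-3, 6), 3)) + 645)**2 = (19*(15 + (-1*3 - 1*6**2)) + 645)**2 = (19*(15 + (-3 - 1*36)) + 645)**2 = (19*(15 + (-3 - 36)) + 645)**2 = (19*(15 - 39) + 645)**2 = (19*(-24) + 645)**2 = (-456 + 645)**2 = 189**2 = 35721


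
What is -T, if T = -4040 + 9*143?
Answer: 2753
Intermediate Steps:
T = -2753 (T = -4040 + 1287 = -2753)
-T = -1*(-2753) = 2753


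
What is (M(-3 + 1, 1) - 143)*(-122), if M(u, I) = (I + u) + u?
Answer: 17812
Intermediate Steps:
M(u, I) = I + 2*u
(M(-3 + 1, 1) - 143)*(-122) = ((1 + 2*(-3 + 1)) - 143)*(-122) = ((1 + 2*(-2)) - 143)*(-122) = ((1 - 4) - 143)*(-122) = (-3 - 143)*(-122) = -146*(-122) = 17812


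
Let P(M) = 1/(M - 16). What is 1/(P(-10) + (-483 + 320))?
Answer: -26/4239 ≈ -0.0061335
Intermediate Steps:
P(M) = 1/(-16 + M)
1/(P(-10) + (-483 + 320)) = 1/(1/(-16 - 10) + (-483 + 320)) = 1/(1/(-26) - 163) = 1/(-1/26 - 163) = 1/(-4239/26) = -26/4239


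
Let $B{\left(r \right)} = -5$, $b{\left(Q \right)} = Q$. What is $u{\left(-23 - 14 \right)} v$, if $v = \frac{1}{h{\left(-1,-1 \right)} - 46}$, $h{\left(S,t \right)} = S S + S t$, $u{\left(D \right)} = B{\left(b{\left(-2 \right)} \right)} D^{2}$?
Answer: $\frac{6845}{44} \approx 155.57$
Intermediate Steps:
$u{\left(D \right)} = - 5 D^{2}$
$h{\left(S,t \right)} = S^{2} + S t$
$v = - \frac{1}{44}$ ($v = \frac{1}{- (-1 - 1) - 46} = \frac{1}{\left(-1\right) \left(-2\right) - 46} = \frac{1}{2 - 46} = \frac{1}{-44} = - \frac{1}{44} \approx -0.022727$)
$u{\left(-23 - 14 \right)} v = - 5 \left(-23 - 14\right)^{2} \left(- \frac{1}{44}\right) = - 5 \left(-37\right)^{2} \left(- \frac{1}{44}\right) = \left(-5\right) 1369 \left(- \frac{1}{44}\right) = \left(-6845\right) \left(- \frac{1}{44}\right) = \frac{6845}{44}$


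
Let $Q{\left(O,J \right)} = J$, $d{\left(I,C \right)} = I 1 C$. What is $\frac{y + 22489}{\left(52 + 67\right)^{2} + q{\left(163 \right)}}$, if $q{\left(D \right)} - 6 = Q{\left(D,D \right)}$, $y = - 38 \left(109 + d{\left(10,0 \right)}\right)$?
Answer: $\frac{18347}{14330} \approx 1.2803$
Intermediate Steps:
$d{\left(I,C \right)} = C I$ ($d{\left(I,C \right)} = I C = C I$)
$y = -4142$ ($y = - 38 \left(109 + 0 \cdot 10\right) = - 38 \left(109 + 0\right) = \left(-38\right) 109 = -4142$)
$q{\left(D \right)} = 6 + D$
$\frac{y + 22489}{\left(52 + 67\right)^{2} + q{\left(163 \right)}} = \frac{-4142 + 22489}{\left(52 + 67\right)^{2} + \left(6 + 163\right)} = \frac{18347}{119^{2} + 169} = \frac{18347}{14161 + 169} = \frac{18347}{14330}$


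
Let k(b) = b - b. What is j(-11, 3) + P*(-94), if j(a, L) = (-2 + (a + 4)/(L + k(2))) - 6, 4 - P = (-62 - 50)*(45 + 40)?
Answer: -2685799/3 ≈ -8.9527e+5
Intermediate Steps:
k(b) = 0
P = 9524 (P = 4 - (-62 - 50)*(45 + 40) = 4 - (-112)*85 = 4 - 1*(-9520) = 4 + 9520 = 9524)
j(a, L) = -8 + (4 + a)/L (j(a, L) = (-2 + (a + 4)/(L + 0)) - 6 = (-2 + (4 + a)/L) - 6 = -8 + (4 + a)/L)
j(-11, 3) + P*(-94) = (4 - 11 - 8*3)/3 + 9524*(-94) = (4 - 11 - 24)/3 - 895256 = (1/3)*(-31) - 895256 = -31/3 - 895256 = -2685799/3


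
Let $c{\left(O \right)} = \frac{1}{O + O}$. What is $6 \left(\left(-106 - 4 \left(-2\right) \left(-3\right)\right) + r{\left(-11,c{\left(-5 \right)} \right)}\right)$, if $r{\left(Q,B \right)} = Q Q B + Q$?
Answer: $- \frac{4593}{5} \approx -918.6$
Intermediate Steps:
$c{\left(O \right)} = \frac{1}{2 O}$
$r{\left(Q,B \right)} = Q + B Q^{2}$ ($r{\left(Q,B \right)} = Q^{2} B + Q = B Q^{2} + Q = Q + B Q^{2}$)
$6 \left(\left(-106 - 4 \left(-2\right) \left(-3\right)\right) + r{\left(-11,c{\left(-5 \right)} \right)}\right) = 6 \left(\left(-106 - 4 \left(-2\right) \left(-3\right)\right) - 11 \left(1 + \frac{1}{2 \left(-5\right)} \left(-11\right)\right)\right) = 6 \left(\left(-106 - \left(-8\right) \left(-3\right)\right) - 11 \left(1 + \frac{1}{2} \left(- \frac{1}{5}\right) \left(-11\right)\right)\right) = 6 \left(\left(-106 - 24\right) - 11 \left(1 - - \frac{11}{10}\right)\right) = 6 \left(\left(-106 - 24\right) - 11 \left(1 + \frac{11}{10}\right)\right) = 6 \left(-130 - \frac{231}{10}\right) = 6 \left(- \frac{1531}{10}\right) = - \frac{4593}{5}$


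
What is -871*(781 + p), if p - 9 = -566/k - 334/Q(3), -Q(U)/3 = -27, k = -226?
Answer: -6285180421/9153 ≈ -6.8668e+5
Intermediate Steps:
Q(U) = 81 (Q(U) = -3*(-27) = 81)
p = 67558/9153 (p = 9 + (-566/(-226) - 334/81) = 9 + (-566*(-1/226) - 334*1/81) = 9 + (283/113 - 334/81) = 9 - 14819/9153 = 67558/9153 ≈ 7.3810)
-871*(781 + p) = -871*(781 + 67558/9153) = -871*7216051/9153 = -6285180421/9153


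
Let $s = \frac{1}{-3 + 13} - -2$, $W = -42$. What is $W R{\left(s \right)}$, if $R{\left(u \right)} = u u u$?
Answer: $- \frac{194481}{500} \approx -388.96$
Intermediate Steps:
$s = \frac{21}{10}$ ($s = \frac{1}{10} + 2 = \frac{21}{10} \approx 2.1$)
$R{\left(u \right)} = u^{3}$ ($R{\left(u \right)} = u^{2} u = u^{3}$)
$W R{\left(s \right)} = - 42 \left(\frac{21}{10}\right)^{3} = \left(-42\right) \frac{9261}{1000} = - \frac{194481}{500}$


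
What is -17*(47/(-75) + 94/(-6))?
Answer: 20774/75 ≈ 276.99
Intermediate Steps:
-17*(47/(-75) + 94/(-6)) = -17*(47*(-1/75) + 94*(-1/6)) = -17*(-47/75 - 47/3) = -17*(-1222/75) = 20774/75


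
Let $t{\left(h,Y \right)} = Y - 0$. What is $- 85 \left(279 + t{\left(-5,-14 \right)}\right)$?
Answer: $-22525$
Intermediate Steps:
$t{\left(h,Y \right)} = Y$ ($t{\left(h,Y \right)} = Y + 0 = Y$)
$- 85 \left(279 + t{\left(-5,-14 \right)}\right) = - 85 \left(279 - 14\right) = \left(-85\right) 265 = -22525$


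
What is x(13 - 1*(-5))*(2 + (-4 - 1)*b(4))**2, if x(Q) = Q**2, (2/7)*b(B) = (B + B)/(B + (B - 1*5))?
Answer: 646416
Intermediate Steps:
b(B) = 7*B/(-5 + 2*B) (b(B) = 7*((B + B)/(B + (B - 1*5)))/2 = 7*((2*B)/(B + (B - 5)))/2 = 7*((2*B)/(B + (-5 + B)))/2 = 7*((2*B)/(-5 + 2*B))/2 = 7*(2*B/(-5 + 2*B))/2 = 7*B/(-5 + 2*B))
x(13 - 1*(-5))*(2 + (-4 - 1)*b(4))**2 = (13 - 1*(-5))**2*(2 + (-4 - 1)*(7*4/(-5 + 2*4)))**2 = (13 + 5)**2*(2 - 35*4/(-5 + 8))**2 = 18**2*(2 - 35*4/3)**2 = 324*(2 - 35*4/3)**2 = 324*(2 - 5*28/3)**2 = 324*(2 - 140/3)**2 = 324*(-134/3)**2 = 324*(17956/9) = 646416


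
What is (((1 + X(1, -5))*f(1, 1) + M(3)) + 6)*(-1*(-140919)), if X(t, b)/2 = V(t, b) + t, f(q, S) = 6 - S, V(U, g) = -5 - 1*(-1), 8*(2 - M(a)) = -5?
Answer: -18460389/8 ≈ -2.3075e+6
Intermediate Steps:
M(a) = 21/8 (M(a) = 2 - 1/8*(-5) = 2 + 5/8 = 21/8)
V(U, g) = -4 (V(U, g) = -5 + 1 = -4)
X(t, b) = -8 + 2*t (X(t, b) = 2*(-4 + t) = -8 + 2*t)
(((1 + X(1, -5))*f(1, 1) + M(3)) + 6)*(-1*(-140919)) = (((1 + (-8 + 2*1))*(6 - 1*1) + 21/8) + 6)*(-1*(-140919)) = (((1 + (-8 + 2))*(6 - 1) + 21/8) + 6)*140919 = (((1 - 6)*5 + 21/8) + 6)*140919 = ((-5*5 + 21/8) + 6)*140919 = ((-25 + 21/8) + 6)*140919 = (-179/8 + 6)*140919 = -131/8*140919 = -18460389/8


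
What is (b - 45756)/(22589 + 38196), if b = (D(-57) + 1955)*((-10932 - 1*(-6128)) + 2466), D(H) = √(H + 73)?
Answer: -4625898/60785 ≈ -76.103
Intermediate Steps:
D(H) = √(73 + H)
b = -4580142 (b = (√(73 - 57) + 1955)*((-10932 - 1*(-6128)) + 2466) = (√16 + 1955)*((-10932 + 6128) + 2466) = (4 + 1955)*(-4804 + 2466) = 1959*(-2338) = -4580142)
(b - 45756)/(22589 + 38196) = (-4580142 - 45756)/(22589 + 38196) = -4625898/60785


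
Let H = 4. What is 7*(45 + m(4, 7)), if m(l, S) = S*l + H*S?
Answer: 707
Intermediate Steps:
m(l, S) = 4*S + S*l (m(l, S) = S*l + 4*S = 4*S + S*l)
7*(45 + m(4, 7)) = 7*(45 + 7*(4 + 4)) = 7*(45 + 7*8) = 7*(45 + 56) = 7*101 = 707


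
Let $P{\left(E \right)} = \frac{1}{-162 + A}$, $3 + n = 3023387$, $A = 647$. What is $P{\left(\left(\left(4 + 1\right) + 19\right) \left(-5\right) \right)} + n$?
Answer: $\frac{1466341241}{485} \approx 3.0234 \cdot 10^{6}$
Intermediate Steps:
$n = 3023384$ ($n = -3 + 3023387 = 3023384$)
$P{\left(E \right)} = \frac{1}{485}$ ($P{\left(E \right)} = \frac{1}{-162 + 647} = \frac{1}{485}$)
$P{\left(\left(\left(4 + 1\right) + 19\right) \left(-5\right) \right)} + n = \frac{1}{485} + 3023384 = \frac{1466341241}{485}$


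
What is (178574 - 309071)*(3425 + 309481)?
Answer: -40833294282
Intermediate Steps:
(178574 - 309071)*(3425 + 309481) = -130497*312906 = -40833294282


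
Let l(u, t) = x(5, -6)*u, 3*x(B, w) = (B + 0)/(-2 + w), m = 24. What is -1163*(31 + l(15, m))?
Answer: -259349/8 ≈ -32419.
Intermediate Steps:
x(B, w) = B/(3*(-2 + w)) (x(B, w) = ((B + 0)/(-2 + w))/3 = (B/(-2 + w))/3 = B/(3*(-2 + w)))
l(u, t) = -5*u/24 (l(u, t) = ((⅓)*5/(-2 - 6))*u = ((⅓)*5/(-8))*u = ((⅓)*5*(-⅛))*u = -5*u/24)
-1163*(31 + l(15, m)) = -1163*(31 - 5/24*15) = -1163*(31 - 25/8) = -1163*223/8 = -259349/8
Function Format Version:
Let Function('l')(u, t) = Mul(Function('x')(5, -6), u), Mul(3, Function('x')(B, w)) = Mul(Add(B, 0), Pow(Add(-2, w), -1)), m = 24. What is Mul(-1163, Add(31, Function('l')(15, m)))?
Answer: Rational(-259349, 8) ≈ -32419.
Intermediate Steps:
Function('x')(B, w) = Mul(Rational(1, 3), B, Pow(Add(-2, w), -1)) (Function('x')(B, w) = Mul(Rational(1, 3), Mul(Add(B, 0), Pow(Add(-2, w), -1))) = Mul(Rational(1, 3), Mul(B, Pow(Add(-2, w), -1))) = Mul(Rational(1, 3), B, Pow(Add(-2, w), -1)))
Function('l')(u, t) = Mul(Rational(-5, 24), u) (Function('l')(u, t) = Mul(Mul(Rational(1, 3), 5, Pow(Add(-2, -6), -1)), u) = Mul(Mul(Rational(1, 3), 5, Pow(-8, -1)), u) = Mul(Mul(Rational(1, 3), 5, Rational(-1, 8)), u) = Mul(Rational(-5, 24), u))
Mul(-1163, Add(31, Function('l')(15, m))) = Mul(-1163, Add(31, Mul(Rational(-5, 24), 15))) = Mul(-1163, Add(31, Rational(-25, 8))) = Mul(-1163, Rational(223, 8)) = Rational(-259349, 8)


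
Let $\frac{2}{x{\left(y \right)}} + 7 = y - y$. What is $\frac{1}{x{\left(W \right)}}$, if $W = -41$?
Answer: $- \frac{7}{2} \approx -3.5$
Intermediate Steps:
$x{\left(y \right)} = - \frac{2}{7}$ ($x{\left(y \right)} = \frac{2}{-7 + \left(y - y\right)} = \frac{2}{-7 + 0} = \frac{2}{-7} = 2 \left(- \frac{1}{7}\right) = - \frac{2}{7}$)
$\frac{1}{x{\left(W \right)}} = \frac{1}{- \frac{2}{7}} = - \frac{7}{2}$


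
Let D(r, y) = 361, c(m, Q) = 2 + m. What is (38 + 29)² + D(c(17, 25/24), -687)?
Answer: 4850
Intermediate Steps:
(38 + 29)² + D(c(17, 25/24), -687) = (38 + 29)² + 361 = 67² + 361 = 4489 + 361 = 4850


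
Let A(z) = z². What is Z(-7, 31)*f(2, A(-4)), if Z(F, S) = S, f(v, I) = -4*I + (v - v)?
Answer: -1984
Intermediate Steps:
f(v, I) = -4*I (f(v, I) = -4*I + 0 = -4*I)
Z(-7, 31)*f(2, A(-4)) = 31*(-4*(-4)²) = 31*(-4*16) = 31*(-64) = -1984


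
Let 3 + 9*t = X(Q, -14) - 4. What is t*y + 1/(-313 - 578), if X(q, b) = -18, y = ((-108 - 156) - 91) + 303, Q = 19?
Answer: 128699/891 ≈ 144.44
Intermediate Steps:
y = -52 (y = (-264 - 91) + 303 = -355 + 303 = -52)
t = -25/9 (t = -⅓ + (-18 - 4)/9 = -⅓ + (⅑)*(-22) = -⅓ - 22/9 = -25/9 ≈ -2.7778)
t*y + 1/(-313 - 578) = -25/9*(-52) + 1/(-313 - 578) = 1300/9 + 1/(-891) = 1300/9 - 1/891 = 128699/891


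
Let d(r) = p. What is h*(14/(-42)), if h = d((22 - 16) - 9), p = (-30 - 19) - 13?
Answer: 62/3 ≈ 20.667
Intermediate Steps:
p = -62 (p = -49 - 13 = -62)
d(r) = -62
h = -62
h*(14/(-42)) = -868/(-42) = -868*(-1)/42 = -62*(-⅓) = 62/3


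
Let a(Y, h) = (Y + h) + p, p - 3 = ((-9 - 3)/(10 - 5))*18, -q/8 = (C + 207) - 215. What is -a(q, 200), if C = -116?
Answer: -5759/5 ≈ -1151.8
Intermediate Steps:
q = 992 (q = -8*((-116 + 207) - 215) = -8*(91 - 215) = -8*(-124) = 992)
p = -201/5 (p = 3 + ((-9 - 3)/(10 - 5))*18 = 3 - 12/5*18 = 3 - 216/5 = -201/5 ≈ -40.200)
a(Y, h) = -201/5 + Y + h (a(Y, h) = (Y + h) - 201/5 = -201/5 + Y + h)
-a(q, 200) = -(-201/5 + 992 + 200) = -1*5759/5 = -5759/5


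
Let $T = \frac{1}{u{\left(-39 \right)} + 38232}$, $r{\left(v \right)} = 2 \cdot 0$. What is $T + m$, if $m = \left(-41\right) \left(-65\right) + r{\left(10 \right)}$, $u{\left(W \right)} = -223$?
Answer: $\frac{101293986}{38009} \approx 2665.0$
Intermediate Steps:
$r{\left(v \right)} = 0$
$m = 2665$ ($m = \left(-41\right) \left(-65\right) + 0 = 2665 + 0 = 2665$)
$T = \frac{1}{38009}$ ($T = \frac{1}{-223 + 38232} = \frac{1}{38009} \approx 2.631 \cdot 10^{-5}$)
$T + m = \frac{1}{38009} + 2665 = \frac{101293986}{38009}$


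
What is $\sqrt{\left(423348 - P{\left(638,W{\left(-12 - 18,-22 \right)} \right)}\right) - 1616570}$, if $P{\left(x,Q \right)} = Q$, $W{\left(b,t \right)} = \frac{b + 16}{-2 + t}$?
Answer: $\frac{i \sqrt{42956013}}{6} \approx 1092.3 i$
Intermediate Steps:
$W{\left(b,t \right)} = \frac{16 + b}{-2 + t}$
$\sqrt{\left(423348 - P{\left(638,W{\left(-12 - 18,-22 \right)} \right)}\right) - 1616570} = \sqrt{\left(423348 - \frac{16 - 30}{-2 - 22}\right) - 1616570} = \sqrt{\left(423348 - \frac{16 - 30}{-24}\right) - 1616570} = \sqrt{\left(423348 - - \frac{16 - 30}{24}\right) - 1616570} = \sqrt{\left(423348 - \left(- \frac{1}{24}\right) \left(-14\right)\right) - 1616570} = \sqrt{\left(423348 - \frac{7}{12}\right) - 1616570} = \sqrt{\frac{5080169}{12} - 1616570} = \sqrt{- \frac{14318671}{12}} = \frac{i \sqrt{42956013}}{6}$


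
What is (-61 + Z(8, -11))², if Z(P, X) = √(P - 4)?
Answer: 3481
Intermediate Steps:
Z(P, X) = √(-4 + P)
(-61 + Z(8, -11))² = (-61 + √(-4 + 8))² = (-61 + √4)² = (-61 + 2)² = (-59)² = 3481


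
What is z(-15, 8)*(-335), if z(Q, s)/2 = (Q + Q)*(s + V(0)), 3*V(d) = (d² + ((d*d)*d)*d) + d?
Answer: 160800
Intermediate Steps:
V(d) = d/3 + d²/3 + d⁴/3 (V(d) = ((d² + ((d*d)*d)*d) + d)/3 = ((d² + (d²*d)*d) + d)/3 = ((d² + d³*d) + d)/3 = ((d² + d⁴) + d)/3 = (d + d² + d⁴)/3 = d/3 + d²/3 + d⁴/3)
z(Q, s) = 4*Q*s (z(Q, s) = 2*((Q + Q)*(s + (⅓)*0*(1 + 0 + 0³))) = 2*((2*Q)*(s + (⅓)*0*(1 + 0 + 0))) = 2*((2*Q)*(s + (⅓)*0*1)) = 2*((2*Q)*(s + 0)) = 2*((2*Q)*s) = 2*(2*Q*s) = 4*Q*s)
z(-15, 8)*(-335) = (4*(-15)*8)*(-335) = -480*(-335) = 160800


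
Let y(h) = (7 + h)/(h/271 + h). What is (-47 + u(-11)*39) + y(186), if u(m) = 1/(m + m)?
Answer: -26567275/556512 ≈ -47.739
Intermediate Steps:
u(m) = 1/(2*m)
y(h) = 271*(7 + h)/(272*h) (y(h) = (7 + h)/(h*(1/271) + h) = (7 + h)/(h/271 + h) = (7 + h)/((272*h/271)) = (7 + h)*(271/(272*h)) = 271*(7 + h)/(272*h))
(-47 + u(-11)*39) + y(186) = (-47 + ((1/2)/(-11))*39) + (271/272)*(7 + 186)/186 = (-47 + ((1/2)*(-1/11))*39) + (271/272)*(1/186)*193 = (-47 - 1/22*39) + 52303/50592 = (-47 - 39/22) + 52303/50592 = -1073/22 + 52303/50592 = -26567275/556512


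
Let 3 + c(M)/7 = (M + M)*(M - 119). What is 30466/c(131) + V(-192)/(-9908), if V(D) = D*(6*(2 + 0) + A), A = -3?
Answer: 84962666/54461799 ≈ 1.5600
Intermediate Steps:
V(D) = 9*D (V(D) = D*(6*(2 + 0) - 3) = D*(6*2 - 3) = D*(12 - 3) = D*9 = 9*D)
c(M) = -21 + 14*M*(-119 + M) (c(M) = -21 + 7*((M + M)*(M - 119)) = -21 + 7*((2*M)*(-119 + M)) = -21 + 7*(2*M*(-119 + M)) = -21 + 14*M*(-119 + M))
30466/c(131) + V(-192)/(-9908) = 30466/(-21 - 1666*131 + 14*131²) + (9*(-192))/(-9908) = 30466/(-21 - 218246 + 14*17161) - 1728*(-1/9908) = 30466/(-21 - 218246 + 240254) + 432/2477 = 30466/21987 + 432/2477 = 84962666/54461799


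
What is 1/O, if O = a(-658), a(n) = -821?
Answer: -1/821 ≈ -0.0012180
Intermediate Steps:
O = -821
1/O = 1/(-821) = -1/821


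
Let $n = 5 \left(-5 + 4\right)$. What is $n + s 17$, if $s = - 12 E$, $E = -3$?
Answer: $607$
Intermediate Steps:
$n = -5$ ($n = 5 \left(-1\right) = -5$)
$s = 36$ ($s = \left(-12\right) \left(-3\right) = 36$)
$n + s 17 = -5 + 36 \cdot 17 = -5 + 612 = 607$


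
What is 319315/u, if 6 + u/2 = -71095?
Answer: -319315/142202 ≈ -2.2455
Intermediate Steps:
u = -142202 (u = -12 + 2*(-71095) = -12 - 142190 = -142202)
319315/u = 319315/(-142202) = 319315*(-1/142202) = -319315/142202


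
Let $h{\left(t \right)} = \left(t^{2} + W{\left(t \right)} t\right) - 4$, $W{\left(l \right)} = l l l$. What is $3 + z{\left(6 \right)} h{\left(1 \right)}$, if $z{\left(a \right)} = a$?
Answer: $-9$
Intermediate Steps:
$W{\left(l \right)} = l^{3}$ ($W{\left(l \right)} = l^{2} l = l^{3}$)
$h{\left(t \right)} = -4 + t^{2} + t^{4}$ ($h{\left(t \right)} = \left(t^{2} + t^{3} t\right) - 4 = \left(t^{2} + t^{4}\right) - 4 = -4 + t^{2} + t^{4}$)
$3 + z{\left(6 \right)} h{\left(1 \right)} = 3 + 6 \left(-4 + 1^{2} + 1^{4}\right) = 3 + 6 \left(-4 + 1 + 1\right) = 3 + 6 \left(-2\right) = 3 - 12 = -9$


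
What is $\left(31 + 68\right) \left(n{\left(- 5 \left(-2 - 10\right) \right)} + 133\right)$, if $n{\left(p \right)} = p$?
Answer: $19107$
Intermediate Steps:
$\left(31 + 68\right) \left(n{\left(- 5 \left(-2 - 10\right) \right)} + 133\right) = \left(31 + 68\right) \left(- 5 \left(-2 - 10\right) + 133\right) = 99 \left(- 5 \left(-2 - 10\right) + 133\right) = 99 \left(\left(-5\right) \left(-12\right) + 133\right) = 99 \left(60 + 133\right) = 99 \cdot 193 = 19107$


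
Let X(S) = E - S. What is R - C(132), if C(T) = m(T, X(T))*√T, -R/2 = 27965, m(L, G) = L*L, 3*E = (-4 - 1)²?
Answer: -55930 - 34848*√33 ≈ -2.5612e+5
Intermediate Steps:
E = 25/3 (E = (-4 - 1)²/3 = (⅓)*(-5)² = (⅓)*25 = 25/3 ≈ 8.3333)
X(S) = 25/3 - S
m(L, G) = L²
R = -55930 (R = -2*27965 = -55930)
C(T) = T^(5/2) (C(T) = T²*√T = T^(5/2))
R - C(132) = -55930 - 132^(5/2) = -55930 - 34848*√33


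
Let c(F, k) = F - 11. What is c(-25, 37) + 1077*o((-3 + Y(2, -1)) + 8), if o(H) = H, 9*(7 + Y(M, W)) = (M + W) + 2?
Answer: -1831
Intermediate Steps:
Y(M, W) = -61/9 + M/9 + W/9 (Y(M, W) = -7 + ((M + W) + 2)/9 = -7 + (2 + M + W)/9 = -7 + (2/9 + M/9 + W/9) = -61/9 + M/9 + W/9)
c(F, k) = -11 + F
c(-25, 37) + 1077*o((-3 + Y(2, -1)) + 8) = (-11 - 25) + 1077*((-3 + (-61/9 + (1/9)*2 + (1/9)*(-1))) + 8) = -36 + 1077*((-3 + (-61/9 + 2/9 - 1/9)) + 8) = -36 + 1077*((-3 - 20/3) + 8) = -36 + 1077*(-29/3 + 8) = -36 + 1077*(-5/3) = -36 - 1795 = -1831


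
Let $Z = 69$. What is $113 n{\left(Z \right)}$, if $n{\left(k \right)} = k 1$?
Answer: $7797$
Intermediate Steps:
$n{\left(k \right)} = k$
$113 n{\left(Z \right)} = 113 \cdot 69 = 7797$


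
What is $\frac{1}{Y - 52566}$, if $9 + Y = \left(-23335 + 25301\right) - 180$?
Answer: $- \frac{1}{50789} \approx -1.9689 \cdot 10^{-5}$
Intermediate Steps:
$Y = 1777$ ($Y = -9 + \left(\left(-23335 + 25301\right) - 180\right) = -9 + \left(1966 - 180\right) = -9 + 1786 = 1777$)
$\frac{1}{Y - 52566} = \frac{1}{1777 - 52566} = \frac{1}{-50789} = - \frac{1}{50789}$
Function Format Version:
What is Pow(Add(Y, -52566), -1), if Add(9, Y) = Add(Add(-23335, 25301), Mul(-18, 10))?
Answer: Rational(-1, 50789) ≈ -1.9689e-5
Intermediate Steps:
Y = 1777 (Y = Add(-9, Add(Add(-23335, 25301), Mul(-18, 10))) = Add(-9, Add(1966, -180)) = Add(-9, 1786) = 1777)
Pow(Add(Y, -52566), -1) = Pow(Add(1777, -52566), -1) = Pow(-50789, -1) = Rational(-1, 50789)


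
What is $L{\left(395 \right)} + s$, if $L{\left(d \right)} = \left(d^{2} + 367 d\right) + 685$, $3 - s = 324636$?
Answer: $-22958$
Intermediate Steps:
$s = -324633$ ($s = 3 - 324636 = -324633$)
$L{\left(d \right)} = 685 + d^{2} + 367 d$
$L{\left(395 \right)} + s = \left(685 + 395^{2} + 367 \cdot 395\right) - 324633 = \left(685 + 156025 + 144965\right) - 324633 = 301675 - 324633 = -22958$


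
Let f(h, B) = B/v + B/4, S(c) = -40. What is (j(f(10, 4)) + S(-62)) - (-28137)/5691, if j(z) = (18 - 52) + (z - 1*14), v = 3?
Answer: -459392/5691 ≈ -80.723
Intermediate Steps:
f(h, B) = 7*B/12 (f(h, B) = B/3 + B/4 = 7*B/12)
j(z) = -48 + z (j(z) = -34 + (z - 14) = -34 + (-14 + z) = -48 + z)
(j(f(10, 4)) + S(-62)) - (-28137)/5691 = ((-48 + (7/12)*4) - 40) - (-28137)/5691 = ((-48 + 7/3) - 40) - (-28137)/5691 = (-137/3 - 40) - 1*(-9379/1897) = -257/3 + 9379/1897 = -459392/5691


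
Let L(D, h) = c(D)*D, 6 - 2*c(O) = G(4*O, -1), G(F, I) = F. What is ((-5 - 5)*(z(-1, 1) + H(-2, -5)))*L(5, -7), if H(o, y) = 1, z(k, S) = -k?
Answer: 700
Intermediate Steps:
c(O) = 3 - 2*O
L(D, h) = D*(3 - 2*D) (L(D, h) = (3 - 2*D)*D = D*(3 - 2*D))
((-5 - 5)*(z(-1, 1) + H(-2, -5)))*L(5, -7) = ((-5 - 5)*(-1*(-1) + 1))*(5*(3 - 2*5)) = (-10*(1 + 1))*(5*(3 - 10)) = (-10*2)*(5*(-7)) = -20*(-35) = 700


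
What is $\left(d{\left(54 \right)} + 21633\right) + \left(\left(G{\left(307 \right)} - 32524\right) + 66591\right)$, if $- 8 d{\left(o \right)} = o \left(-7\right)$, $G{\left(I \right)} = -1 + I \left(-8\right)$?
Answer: $\frac{213161}{4} \approx 53290.0$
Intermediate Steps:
$G{\left(I \right)} = -1 - 8 I$
$d{\left(o \right)} = \frac{7 o}{8}$ ($d{\left(o \right)} = - \frac{o \left(-7\right)}{8} = - \frac{\left(-7\right) o}{8} = \frac{7 o}{8}$)
$\left(d{\left(54 \right)} + 21633\right) + \left(\left(G{\left(307 \right)} - 32524\right) + 66591\right) = \left(\frac{7}{8} \cdot 54 + 21633\right) + \left(\left(\left(-1 - 2456\right) - 32524\right) + 66591\right) = \left(\frac{189}{4} + 21633\right) + \left(\left(\left(-1 - 2456\right) - 32524\right) + 66591\right) = \frac{86721}{4} + \left(\left(-2457 - 32524\right) + 66591\right) = \frac{86721}{4} + \left(-34981 + 66591\right) = \frac{86721}{4} + 31610 = \frac{213161}{4}$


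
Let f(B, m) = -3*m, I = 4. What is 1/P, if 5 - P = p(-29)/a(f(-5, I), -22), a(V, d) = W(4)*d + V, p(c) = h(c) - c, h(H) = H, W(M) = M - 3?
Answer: ⅕ ≈ 0.20000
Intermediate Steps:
W(M) = -3 + M
p(c) = 0 (p(c) = c - c = 0)
a(V, d) = V + d (a(V, d) = (-3 + 4)*d + V = 1*d + V = d + V = V + d)
P = 5 (P = 5 - 0/(-3*4 - 22) = 5 - 0/(-12 - 22) = 5 - 0/(-34) = 5 - 0*(-1)/34 = 5 - 1*0 = 5 + 0 = 5)
1/P = 1/5 = ⅕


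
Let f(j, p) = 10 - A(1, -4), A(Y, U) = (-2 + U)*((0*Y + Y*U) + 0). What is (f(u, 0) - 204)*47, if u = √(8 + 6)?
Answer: -10246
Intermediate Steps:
u = √14 ≈ 3.7417
A(Y, U) = U*Y*(-2 + U) (A(Y, U) = (-2 + U)*((0 + U*Y) + 0) = (-2 + U)*(U*Y + 0) = (-2 + U)*(U*Y) = U*Y*(-2 + U))
f(j, p) = -14 (f(j, p) = 10 - (-4)*(-2 - 4) = 10 - (-4)*(-6) = 10 - 1*24 = 10 - 24 = -14)
(f(u, 0) - 204)*47 = (-14 - 204)*47 = -218*47 = -10246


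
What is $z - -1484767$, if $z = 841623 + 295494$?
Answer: $2621884$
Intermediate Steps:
$z = 1137117$
$z - -1484767 = 1137117 - -1484767 = 1137117 + 1484767 = 2621884$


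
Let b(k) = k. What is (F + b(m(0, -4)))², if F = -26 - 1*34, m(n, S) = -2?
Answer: 3844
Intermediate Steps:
F = -60 (F = -26 - 34 = -60)
(F + b(m(0, -4)))² = (-60 - 2)² = (-62)² = 3844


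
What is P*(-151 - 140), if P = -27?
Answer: 7857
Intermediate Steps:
P*(-151 - 140) = -27*(-151 - 140) = -27*(-291) = 7857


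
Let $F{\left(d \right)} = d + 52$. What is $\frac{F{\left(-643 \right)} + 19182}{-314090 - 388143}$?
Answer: $- \frac{18591}{702233} \approx -0.026474$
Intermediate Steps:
$F{\left(d \right)} = 52 + d$
$\frac{F{\left(-643 \right)} + 19182}{-314090 - 388143} = \frac{\left(52 - 643\right) + 19182}{-314090 - 388143} = \frac{-591 + 19182}{-702233} = 18591 \left(- \frac{1}{702233}\right) = - \frac{18591}{702233}$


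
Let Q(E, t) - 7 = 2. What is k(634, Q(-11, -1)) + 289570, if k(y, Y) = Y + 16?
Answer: 289595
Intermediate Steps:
Q(E, t) = 9 (Q(E, t) = 7 + 2 = 9)
k(y, Y) = 16 + Y
k(634, Q(-11, -1)) + 289570 = (16 + 9) + 289570 = 25 + 289570 = 289595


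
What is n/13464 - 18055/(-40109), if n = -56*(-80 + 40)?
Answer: 41617085/67503447 ≈ 0.61652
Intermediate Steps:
n = 2240 (n = -56*(-40) = 2240)
n/13464 - 18055/(-40109) = 2240/13464 - 18055/(-40109) = 2240*(1/13464) - 18055*(-1/40109) = 280/1683 + 18055/40109 = 41617085/67503447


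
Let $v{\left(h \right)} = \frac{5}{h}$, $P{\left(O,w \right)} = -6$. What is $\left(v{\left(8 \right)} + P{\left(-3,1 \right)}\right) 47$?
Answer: $- \frac{2021}{8} \approx -252.63$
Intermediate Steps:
$\left(v{\left(8 \right)} + P{\left(-3,1 \right)}\right) 47 = \left(\frac{5}{8} - 6\right) 47 = \left(- \frac{43}{8}\right) 47 = - \frac{2021}{8}$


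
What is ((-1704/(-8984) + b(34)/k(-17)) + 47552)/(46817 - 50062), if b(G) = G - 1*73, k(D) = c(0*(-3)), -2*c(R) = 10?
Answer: -267049342/18220675 ≈ -14.656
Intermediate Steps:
c(R) = -5 (c(R) = -1/2*10 = -5)
k(D) = -5
b(G) = -73 + G (b(G) = G - 73 = -73 + G)
((-1704/(-8984) + b(34)/k(-17)) + 47552)/(46817 - 50062) = ((-1704/(-8984) + (-73 + 34)/(-5)) + 47552)/(46817 - 50062) = ((-1704*(-1/8984) - 39*(-1/5)) + 47552)/(-3245) = ((213/1123 + 39/5) + 47552)*(-1/3245) = (44862/5615 + 47552)*(-1/3245) = (267049342/5615)*(-1/3245) = -267049342/18220675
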